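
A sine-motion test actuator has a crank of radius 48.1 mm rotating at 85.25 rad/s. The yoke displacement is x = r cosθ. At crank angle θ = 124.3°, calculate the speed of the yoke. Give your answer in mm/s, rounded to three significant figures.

ω = 85.25 rad/s
x = r cosθ ⇒ ẋ = −rω sinθ.
|v| = rω|sinθ| = 0.0481·85.25·|sin 124.3°| = 3.3874 m/s = 3387.4 mm/s.

3390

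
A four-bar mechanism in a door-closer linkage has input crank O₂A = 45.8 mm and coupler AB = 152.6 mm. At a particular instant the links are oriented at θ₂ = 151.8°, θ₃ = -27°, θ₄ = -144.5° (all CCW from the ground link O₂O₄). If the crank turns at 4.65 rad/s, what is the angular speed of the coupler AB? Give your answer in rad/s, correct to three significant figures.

1.41

ω₂ = 4.65 rad/s
Differentiating the loop-closure r₂e^{iθ₂}+r₃e^{iθ₃}=r₁+r₄e^{iθ₄} gives r₂ω₂e^{iθ₂}+r₃ω₃e^{iθ₃}=r₄ω₄e^{iθ₄}.
Eliminating the other unknown: ω₃ = r₂ω₂ sin(θ₄−θ₂) / [r₃ sin(θ₃−θ₄)].
Numerator sine = +0.89649; denominator sine = +0.88701.
Result = 0.0458·4.65·(+0.89649) / (0.1526·(+0.88701)) = +1.4105 rad/s; magnitude 1.4105 rad/s.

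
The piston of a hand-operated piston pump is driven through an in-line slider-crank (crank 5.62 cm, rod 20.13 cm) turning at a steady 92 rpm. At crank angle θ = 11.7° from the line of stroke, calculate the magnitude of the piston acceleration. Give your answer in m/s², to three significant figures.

6.45

ω = 2π·92/60 = 9.634 rad/s
x(θ) = r cosθ + √(L² − r² sin²θ); with ω constant, a = ω²·d²x/dθ².
d²x/dθ² = −r cosθ − r²(cos2θ)/√u − r⁴ sin²2θ/(4u^{3/2}),  u = L² − r² sin²θ = 0.0403918 m².
Substituting r = 0.0562 m, L = 0.2013 m, θ = 11.7°: d²x/dθ² = -0.069504 m.
a = ω²·d²x/dθ² = (9.634)²·(-0.069504) = -6.4512 m/s²;  |a| = 6.4512 m/s².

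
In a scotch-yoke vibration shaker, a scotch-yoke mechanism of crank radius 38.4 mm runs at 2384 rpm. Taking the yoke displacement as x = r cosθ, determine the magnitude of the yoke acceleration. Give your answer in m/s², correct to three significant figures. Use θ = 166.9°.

2330

ω = 249.7 rad/s (from 2384 rpm).
x = r cosθ ⇒ ẍ = −rω² cosθ (ω constant).
|a| = rω²|cosθ| = 0.0384·(249.7)²·|cos 166.9°| = 2331 m/s².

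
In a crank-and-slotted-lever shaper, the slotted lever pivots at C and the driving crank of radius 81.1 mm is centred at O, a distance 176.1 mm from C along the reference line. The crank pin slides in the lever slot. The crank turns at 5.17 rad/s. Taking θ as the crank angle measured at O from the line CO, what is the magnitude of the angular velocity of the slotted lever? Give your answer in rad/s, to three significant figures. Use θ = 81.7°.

ω = 5.17 rad/s
Crank pin A relative to C: A = (d + r cosθ, r sinθ); lever angle φ = atan2(r sinθ, d + r cosθ).
Differentiating tanφ: φ̇ = rω(d cosθ + r)/(d² + r² + 2dr cosθ).
d² + r² + 2dr cosθ = |CA|² = 0.0417117 m²;  d cosθ + r = +0.10652 m.
|ω_lever| = |0.0811·5.17·+0.10652| / 0.0417117 = 1.0708 rad/s.

1.07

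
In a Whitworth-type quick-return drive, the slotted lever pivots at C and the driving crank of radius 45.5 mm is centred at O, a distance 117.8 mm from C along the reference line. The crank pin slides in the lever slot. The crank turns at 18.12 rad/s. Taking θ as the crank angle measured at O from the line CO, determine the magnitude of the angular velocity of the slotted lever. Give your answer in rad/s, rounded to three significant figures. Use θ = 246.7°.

ω = 18.12 rad/s
Crank pin A relative to C: A = (d + r cosθ, r sinθ); lever angle φ = atan2(r sinθ, d + r cosθ).
Differentiating tanφ: φ̇ = rω(d cosθ + r)/(d² + r² + 2dr cosθ).
d² + r² + 2dr cosθ = |CA|² = 0.0117069 m²;  d cosθ + r = -0.0010953 m.
|ω_lever| = |0.0455·18.12·-0.0010953| / 0.0117069 = 0.077134 rad/s.

0.0771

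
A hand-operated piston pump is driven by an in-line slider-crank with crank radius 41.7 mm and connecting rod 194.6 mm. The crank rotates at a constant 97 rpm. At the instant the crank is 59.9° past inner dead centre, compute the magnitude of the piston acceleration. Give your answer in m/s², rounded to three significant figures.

ω = 2π·97/60 = 10.16 rad/s
x(θ) = r cosθ + √(L² − r² sin²θ); with ω constant, a = ω²·d²x/dθ².
d²x/dθ² = −r cosθ − r²(cos2θ)/√u − r⁴ sin²2θ/(4u^{3/2}),  u = L² − r² sin²θ = 0.0365676 m².
Substituting r = 0.0417 m, L = 0.1946 m, θ = 59.9°: d²x/dθ² = -0.016475 m.
a = ω²·d²x/dθ² = (10.16)²·(-0.016475) = -1.6999 m/s²;  |a| = 1.6999 m/s².

1.70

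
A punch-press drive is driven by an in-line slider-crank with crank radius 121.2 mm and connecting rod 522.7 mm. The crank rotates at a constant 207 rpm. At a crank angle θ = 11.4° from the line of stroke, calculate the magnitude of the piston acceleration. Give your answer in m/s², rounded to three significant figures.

ω = 2π·207/60 = 21.68 rad/s
x(θ) = r cosθ + √(L² − r² sin²θ); with ω constant, a = ω²·d²x/dθ².
d²x/dθ² = −r cosθ − r²(cos2θ)/√u − r⁴ sin²2θ/(4u^{3/2}),  u = L² − r² sin²θ = 0.272641 m².
Substituting r = 0.1212 m, L = 0.5227 m, θ = 11.4°: d²x/dθ² = -0.1448 m.
a = ω²·d²x/dθ² = (21.68)²·(-0.1448) = -68.04 m/s²;  |a| = 68.04 m/s².

68.0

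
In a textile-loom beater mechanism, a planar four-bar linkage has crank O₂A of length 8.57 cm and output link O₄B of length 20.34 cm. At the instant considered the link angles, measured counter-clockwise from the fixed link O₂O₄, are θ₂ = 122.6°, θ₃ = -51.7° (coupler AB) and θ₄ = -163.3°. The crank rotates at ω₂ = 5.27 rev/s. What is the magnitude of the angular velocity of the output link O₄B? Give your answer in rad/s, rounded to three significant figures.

ω₂ = 33.11 rad/s (from 5.27 rev/s).
Differentiating the loop-closure r₂e^{iθ₂}+r₃e^{iθ₃}=r₁+r₄e^{iθ₄} gives r₂ω₂e^{iθ₂}+r₃ω₃e^{iθ₃}=r₄ω₄e^{iθ₄}.
Eliminating the other unknown: ω₄ = r₂ω₂ sin(θ₂−θ₃) / [r₄ sin(θ₄−θ₃)].
Numerator sine = +0.09932; denominator sine = -0.92978.
Result = 0.0857·33.11·(+0.09932) / (0.2034·(-0.92978)) = -1.4903 rad/s; magnitude 1.4903 rad/s.

1.49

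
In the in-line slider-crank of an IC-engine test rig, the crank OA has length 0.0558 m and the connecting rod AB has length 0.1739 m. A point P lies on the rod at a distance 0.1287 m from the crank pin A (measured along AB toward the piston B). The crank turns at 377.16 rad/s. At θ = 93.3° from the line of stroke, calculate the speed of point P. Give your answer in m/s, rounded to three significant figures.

ω = 377.2 rad/s.  Crank-pin speed |V_A| = rω = 21.046 m/s, perpendicular to OA.
Rod angle: sinφ = −(r/L) sinθ ⇒ φ = -18.684°; ω_rod = −rω cosθ/√(L²−r²sin²θ) = +7.354 rad/s.
V_P = V_A + ω_rod × AP, with AP = 0.1287 m along the rod.
Components: V_Px = −rω sinθ − a·ω_rod·sinφ = -20.707 m/s;  V_Py = rω cosθ + a·ω_rod·cosφ = -0.31488 m/s.
|V_P| = √(V_Px² + V_Py²) = 20.71 m/s.

20.7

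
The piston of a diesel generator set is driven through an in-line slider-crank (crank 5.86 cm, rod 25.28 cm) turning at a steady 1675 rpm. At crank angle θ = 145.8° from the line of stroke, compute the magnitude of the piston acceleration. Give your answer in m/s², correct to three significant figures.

ω = 2π·1675/60 = 175.4 rad/s
x(θ) = r cosθ + √(L² − r² sin²θ); with ω constant, a = ω²·d²x/dθ².
d²x/dθ² = −r cosθ − r²(cos2θ)/√u − r⁴ sin²2θ/(4u^{3/2}),  u = L² − r² sin²θ = 0.0628229 m².
Substituting r = 0.0586 m, L = 0.2528 m, θ = 145.8°: d²x/dθ² = +0.043262 m.
a = ω²·d²x/dθ² = (175.4)²·(+0.043262) = +1331 m/s²;  |a| = 1331 m/s².

1330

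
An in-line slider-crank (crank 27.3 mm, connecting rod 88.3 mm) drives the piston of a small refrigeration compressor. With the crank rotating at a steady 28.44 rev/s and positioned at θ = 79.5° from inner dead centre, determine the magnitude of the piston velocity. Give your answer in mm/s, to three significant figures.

5080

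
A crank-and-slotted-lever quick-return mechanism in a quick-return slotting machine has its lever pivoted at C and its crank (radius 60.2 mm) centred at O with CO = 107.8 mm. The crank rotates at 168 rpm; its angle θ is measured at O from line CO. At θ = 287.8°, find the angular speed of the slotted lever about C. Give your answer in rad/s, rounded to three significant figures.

ω = 17.59 rad/s (from 168 rpm).
Crank pin A relative to C: A = (d + r cosθ, r sinθ); lever angle φ = atan2(r sinθ, d + r cosθ).
Differentiating tanφ: φ̇ = rω(d cosθ + r)/(d² + r² + 2dr cosθ).
d² + r² + 2dr cosθ = |CA|² = 0.0192125 m²;  d cosθ + r = +0.093154 m.
|ω_lever| = |0.0602·17.59·+0.093154| / 0.0192125 = 5.1351 rad/s.

5.14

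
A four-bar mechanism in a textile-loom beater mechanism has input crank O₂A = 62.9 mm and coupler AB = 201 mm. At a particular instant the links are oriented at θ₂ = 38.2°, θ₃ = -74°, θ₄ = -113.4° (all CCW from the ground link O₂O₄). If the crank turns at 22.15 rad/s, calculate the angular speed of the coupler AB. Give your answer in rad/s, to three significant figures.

5.19

ω₂ = 22.15 rad/s
Differentiating the loop-closure r₂e^{iθ₂}+r₃e^{iθ₃}=r₁+r₄e^{iθ₄} gives r₂ω₂e^{iθ₂}+r₃ω₃e^{iθ₃}=r₄ω₄e^{iθ₄}.
Eliminating the other unknown: ω₃ = r₂ω₂ sin(θ₄−θ₂) / [r₃ sin(θ₃−θ₄)].
Numerator sine = -0.47562; denominator sine = +0.63473.
Result = 0.0629·22.15·(-0.47562) / (0.201·(+0.63473)) = -5.194 rad/s; magnitude 5.194 rad/s.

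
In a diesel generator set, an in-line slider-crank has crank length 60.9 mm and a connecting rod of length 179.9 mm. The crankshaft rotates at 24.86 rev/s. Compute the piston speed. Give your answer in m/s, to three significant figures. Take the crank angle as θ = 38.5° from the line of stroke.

7.53

ω = 2π·24.9 = 156.2 rad/s
For an in-line slider-crank, x = r cosθ + √(L² − r² sin²θ), so v = −rω sinθ·[1 + r cosθ/√(L² − r² sin²θ)].
With r = 0.0609 m, L = 0.1799 m, θ = 38.5°: √(L² − r² sin²θ) = 0.17586 m.
v = −0.0609·156.2·0.62251·[1 + 0.0609·0.78261/0.17586] = -7.5266 m/s.
|v| = 7.5266 m/s.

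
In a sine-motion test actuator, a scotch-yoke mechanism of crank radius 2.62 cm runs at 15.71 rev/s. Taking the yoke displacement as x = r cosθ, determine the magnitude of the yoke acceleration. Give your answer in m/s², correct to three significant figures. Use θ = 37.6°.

ω = 98.71 rad/s (from 15.71 rev/s).
x = r cosθ ⇒ ẍ = −rω² cosθ (ω constant).
|a| = rω²|cosθ| = 0.0262·(98.71)²·|cos 37.6°| = 202.25 m/s².

202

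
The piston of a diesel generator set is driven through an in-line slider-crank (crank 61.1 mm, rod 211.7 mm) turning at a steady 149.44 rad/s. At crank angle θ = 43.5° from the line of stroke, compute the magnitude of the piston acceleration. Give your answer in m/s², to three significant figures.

ω = 149.4 rad/s
x(θ) = r cosθ + √(L² − r² sin²θ); with ω constant, a = ω²·d²x/dθ².
d²x/dθ² = −r cosθ − r²(cos2θ)/√u − r⁴ sin²2θ/(4u^{3/2}),  u = L² − r² sin²θ = 0.043048 m².
Substituting r = 0.0611 m, L = 0.2117 m, θ = 43.5°: d²x/dθ² = -0.045651 m.
a = ω²·d²x/dθ² = (149.4)²·(-0.045651) = -1019.5 m/s²;  |a| = 1019.5 m/s².

1020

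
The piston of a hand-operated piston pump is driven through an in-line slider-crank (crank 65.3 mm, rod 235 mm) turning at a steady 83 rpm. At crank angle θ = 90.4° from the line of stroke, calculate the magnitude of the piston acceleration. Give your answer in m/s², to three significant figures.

1.46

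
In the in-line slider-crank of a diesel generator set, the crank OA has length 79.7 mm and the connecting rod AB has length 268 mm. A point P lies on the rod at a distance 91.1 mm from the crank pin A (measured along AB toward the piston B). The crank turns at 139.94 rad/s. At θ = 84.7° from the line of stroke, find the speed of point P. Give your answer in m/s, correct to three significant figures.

ω = 139.9 rad/s.  Crank-pin speed |V_A| = rω = 11.153 m/s, perpendicular to OA.
Rod angle: sinφ = −(r/L) sinθ ⇒ φ = -17.225°; ω_rod = −rω cosθ/√(L²−r²sin²θ) = -4.0246 rad/s.
V_P = V_A + ω_rod × AP, with AP = 0.0911 m along the rod.
Components: V_Px = −rω sinθ − a·ω_rod·sinφ = -11.214 m/s;  V_Py = rω cosθ + a·ω_rod·cosφ = +0.68003 m/s.
|V_P| = √(V_Px² + V_Py²) = 11.235 m/s.

11.2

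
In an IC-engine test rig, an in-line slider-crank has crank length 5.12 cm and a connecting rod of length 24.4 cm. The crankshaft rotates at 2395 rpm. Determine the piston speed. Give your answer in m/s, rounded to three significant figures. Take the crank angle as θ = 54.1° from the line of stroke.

11.7

ω = 2π·2395/60 = 250.8 rad/s
For an in-line slider-crank, x = r cosθ + √(L² − r² sin²θ), so v = −rω sinθ·[1 + r cosθ/√(L² − r² sin²θ)].
With r = 0.0512 m, L = 0.244 m, θ = 54.1°: √(L² − r² sin²θ) = 0.24045 m.
v = −0.0512·250.8·0.81004·[1 + 0.0512·0.58637/0.24045] = -11.701 m/s.
|v| = 11.701 m/s.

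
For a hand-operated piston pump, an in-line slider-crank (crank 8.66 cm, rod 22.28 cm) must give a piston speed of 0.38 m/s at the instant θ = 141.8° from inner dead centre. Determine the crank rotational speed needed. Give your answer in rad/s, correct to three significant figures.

10.4

For an in-line slider-crank, |v_piston| = rω|sinθ|·[1 + r cosθ/√(L² − r² sin²θ)].
With r = 0.0866 m, L = 0.2228 m, θ = 141.8°: the bracketed kinematic factor |dx/dθ| = 0.036702 m.
ω = v/|dx/dθ| = 0.38/0.036702 = 10.354 rad/s.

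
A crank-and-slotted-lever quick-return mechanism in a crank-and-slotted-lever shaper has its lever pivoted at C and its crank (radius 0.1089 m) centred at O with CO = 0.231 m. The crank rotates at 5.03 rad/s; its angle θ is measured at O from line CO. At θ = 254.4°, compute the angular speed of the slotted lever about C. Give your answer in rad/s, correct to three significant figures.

0.496

ω = 5.03 rad/s
Crank pin A relative to C: A = (d + r cosθ, r sinθ); lever angle φ = atan2(r sinθ, d + r cosθ).
Differentiating tanφ: φ̇ = rω(d cosθ + r)/(d² + r² + 2dr cosθ).
d² + r² + 2dr cosθ = |CA|² = 0.0516904 m²;  d cosθ + r = +0.04678 m.
|ω_lever| = |0.1089·5.03·+0.04678| / 0.0516904 = 0.49573 rad/s.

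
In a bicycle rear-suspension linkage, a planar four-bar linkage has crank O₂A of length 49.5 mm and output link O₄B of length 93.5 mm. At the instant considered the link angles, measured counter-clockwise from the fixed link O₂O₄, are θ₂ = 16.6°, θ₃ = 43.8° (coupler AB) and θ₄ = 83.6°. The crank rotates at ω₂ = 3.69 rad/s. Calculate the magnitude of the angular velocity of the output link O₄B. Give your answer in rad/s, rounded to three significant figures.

1.40

ω₂ = 3.69 rad/s
Differentiating the loop-closure r₂e^{iθ₂}+r₃e^{iθ₃}=r₁+r₄e^{iθ₄} gives r₂ω₂e^{iθ₂}+r₃ω₃e^{iθ₃}=r₄ω₄e^{iθ₄}.
Eliminating the other unknown: ω₄ = r₂ω₂ sin(θ₂−θ₃) / [r₄ sin(θ₄−θ₃)].
Numerator sine = -0.45710; denominator sine = +0.64011.
Result = 0.0495·3.69·(-0.45710) / (0.0935·(+0.64011)) = -1.395 rad/s; magnitude 1.395 rad/s.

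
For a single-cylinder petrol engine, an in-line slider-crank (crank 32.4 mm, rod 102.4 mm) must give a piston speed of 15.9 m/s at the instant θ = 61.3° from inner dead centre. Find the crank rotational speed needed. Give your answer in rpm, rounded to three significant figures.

For an in-line slider-crank, |v_piston| = rω|sinθ|·[1 + r cosθ/√(L² − r² sin²θ)].
With r = 0.0324 m, L = 0.1024 m, θ = 61.3°: the bracketed kinematic factor |dx/dθ| = 0.032914 m.
ω = v/|dx/dθ| = 15.9/0.032914 = 483.07 rad/s.
N = 60ω/(2π) = 4613 rpm.

4610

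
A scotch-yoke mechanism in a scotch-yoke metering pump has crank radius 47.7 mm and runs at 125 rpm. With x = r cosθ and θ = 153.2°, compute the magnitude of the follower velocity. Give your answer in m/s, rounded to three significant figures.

0.282

ω = 13.09 rad/s (from 125 rpm).
x = r cosθ ⇒ ẋ = −rω sinθ.
|v| = rω|sinθ| = 0.0477·13.09·|sin 153.2°| = 0.28152 m/s.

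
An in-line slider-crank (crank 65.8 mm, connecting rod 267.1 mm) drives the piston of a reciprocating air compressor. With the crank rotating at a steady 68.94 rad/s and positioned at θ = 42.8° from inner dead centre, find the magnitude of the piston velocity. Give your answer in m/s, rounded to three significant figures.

3.65

ω = 68.94 rad/s
For an in-line slider-crank, x = r cosθ + √(L² − r² sin²θ), so v = −rω sinθ·[1 + r cosθ/√(L² − r² sin²θ)].
With r = 0.0658 m, L = 0.2671 m, θ = 42.8°: √(L² − r² sin²θ) = 0.26333 m.
v = −0.0658·68.94·0.67944·[1 + 0.0658·0.73373/0.26333] = -3.6472 m/s.
|v| = 3.6472 m/s.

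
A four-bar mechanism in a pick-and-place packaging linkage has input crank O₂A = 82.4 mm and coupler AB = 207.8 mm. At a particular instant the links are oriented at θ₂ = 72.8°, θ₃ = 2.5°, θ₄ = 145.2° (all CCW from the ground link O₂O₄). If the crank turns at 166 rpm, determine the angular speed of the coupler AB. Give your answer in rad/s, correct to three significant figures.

ω₂ = 17.38 rad/s (from 166 rpm).
Differentiating the loop-closure r₂e^{iθ₂}+r₃e^{iθ₃}=r₁+r₄e^{iθ₄} gives r₂ω₂e^{iθ₂}+r₃ω₃e^{iθ₃}=r₄ω₄e^{iθ₄}.
Eliminating the other unknown: ω₃ = r₂ω₂ sin(θ₄−θ₂) / [r₃ sin(θ₃−θ₄)].
Numerator sine = +0.95319; denominator sine = -0.60599.
Result = 0.0824·17.38·(+0.95319) / (0.2078·(-0.60599)) = -10.843 rad/s; magnitude 10.843 rad/s.

10.8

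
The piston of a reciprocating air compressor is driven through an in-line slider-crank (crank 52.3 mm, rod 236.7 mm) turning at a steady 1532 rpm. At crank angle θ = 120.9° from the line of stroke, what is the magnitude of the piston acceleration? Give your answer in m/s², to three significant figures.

831

ω = 2π·1532/60 = 160.4 rad/s
x(θ) = r cosθ + √(L² − r² sin²θ); with ω constant, a = ω²·d²x/dθ².
d²x/dθ² = −r cosθ − r²(cos2θ)/√u − r⁴ sin²2θ/(4u^{3/2}),  u = L² − r² sin²θ = 0.054013 m².
Substituting r = 0.0523 m, L = 0.2367 m, θ = 120.9°: d²x/dθ² = +0.032304 m.
a = ω²·d²x/dθ² = (160.4)²·(+0.032304) = +831.44 m/s²;  |a| = 831.44 m/s².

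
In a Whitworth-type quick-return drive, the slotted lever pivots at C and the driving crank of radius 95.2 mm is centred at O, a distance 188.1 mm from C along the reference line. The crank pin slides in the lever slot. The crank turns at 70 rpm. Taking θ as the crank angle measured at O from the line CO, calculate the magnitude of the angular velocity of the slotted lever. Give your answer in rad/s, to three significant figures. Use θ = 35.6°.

ω = 7.33 rad/s (from 70 rpm).
Crank pin A relative to C: A = (d + r cosθ, r sinθ); lever angle φ = atan2(r sinθ, d + r cosθ).
Differentiating tanφ: φ̇ = rω(d cosθ + r)/(d² + r² + 2dr cosθ).
d² + r² + 2dr cosθ = |CA|² = 0.0735652 m²;  d cosθ + r = +0.24814 m.
|ω_lever| = |0.0952·7.33·+0.24814| / 0.0735652 = 2.3539 rad/s.

2.35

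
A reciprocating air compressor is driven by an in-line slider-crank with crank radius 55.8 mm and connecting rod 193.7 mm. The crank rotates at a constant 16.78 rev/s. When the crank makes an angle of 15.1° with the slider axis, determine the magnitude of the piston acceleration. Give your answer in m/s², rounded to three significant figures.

755

ω = 2π·16.8 = 105.4 rad/s
x(θ) = r cosθ + √(L² − r² sin²θ); with ω constant, a = ω²·d²x/dθ².
d²x/dθ² = −r cosθ − r²(cos2θ)/√u − r⁴ sin²2θ/(4u^{3/2}),  u = L² − r² sin²θ = 0.0373084 m².
Substituting r = 0.0558 m, L = 0.1937 m, θ = 15.1°: d²x/dθ² = -0.067891 m.
a = ω²·d²x/dθ² = (105.4)²·(-0.067891) = -754.66 m/s²;  |a| = 754.66 m/s².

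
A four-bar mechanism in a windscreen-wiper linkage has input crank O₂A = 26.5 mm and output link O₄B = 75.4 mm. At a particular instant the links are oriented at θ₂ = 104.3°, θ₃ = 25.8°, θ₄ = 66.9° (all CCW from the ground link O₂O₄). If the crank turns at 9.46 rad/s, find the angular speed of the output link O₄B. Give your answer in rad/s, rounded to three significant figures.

4.96

ω₂ = 9.46 rad/s
Differentiating the loop-closure r₂e^{iθ₂}+r₃e^{iθ₃}=r₁+r₄e^{iθ₄} gives r₂ω₂e^{iθ₂}+r₃ω₃e^{iθ₃}=r₄ω₄e^{iθ₄}.
Eliminating the other unknown: ω₄ = r₂ω₂ sin(θ₂−θ₃) / [r₄ sin(θ₄−θ₃)].
Numerator sine = +0.97992; denominator sine = +0.65738.
Result = 0.0265·9.46·(+0.97992) / (0.0754·(+0.65738)) = +4.9562 rad/s; magnitude 4.9562 rad/s.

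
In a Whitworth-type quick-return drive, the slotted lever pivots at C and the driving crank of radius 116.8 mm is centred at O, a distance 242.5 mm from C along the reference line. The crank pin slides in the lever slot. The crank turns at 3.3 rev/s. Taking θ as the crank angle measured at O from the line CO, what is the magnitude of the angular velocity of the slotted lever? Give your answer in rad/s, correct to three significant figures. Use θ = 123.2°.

0.934

ω = 20.73 rad/s (from 3.3 rev/s).
Crank pin A relative to C: A = (d + r cosθ, r sinθ); lever angle φ = atan2(r sinθ, d + r cosθ).
Differentiating tanφ: φ̇ = rω(d cosθ + r)/(d² + r² + 2dr cosθ).
d² + r² + 2dr cosθ = |CA|² = 0.0414301 m²;  d cosθ + r = -0.015984 m.
|ω_lever| = |0.1168·20.73·-0.015984| / 0.0414301 = 0.93435 rad/s.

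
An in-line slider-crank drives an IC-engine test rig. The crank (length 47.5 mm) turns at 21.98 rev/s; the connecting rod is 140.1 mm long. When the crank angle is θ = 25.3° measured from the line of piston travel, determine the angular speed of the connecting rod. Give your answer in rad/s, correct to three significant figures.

42.8

ω = 138.1 rad/s (converted from 21.98 rev/s).
The rod makes angle φ with the slider axis where L sinφ = r sinθ; differentiating, L cosφ·φ̇ = r ω cosθ.
L cosφ = √(L² − r² sin²θ) = 0.13862 m.
|ω_rod| = r ω |cosθ| / √(L² − r² sin²θ) = 0.0475·138.1·0.90408/0.13862 = 42.784 rad/s.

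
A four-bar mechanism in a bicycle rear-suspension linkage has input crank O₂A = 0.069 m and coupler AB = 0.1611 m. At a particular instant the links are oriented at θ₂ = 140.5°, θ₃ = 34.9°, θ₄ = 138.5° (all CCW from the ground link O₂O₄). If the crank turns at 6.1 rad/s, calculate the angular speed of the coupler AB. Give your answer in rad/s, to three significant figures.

ω₂ = 6.1 rad/s
Differentiating the loop-closure r₂e^{iθ₂}+r₃e^{iθ₃}=r₁+r₄e^{iθ₄} gives r₂ω₂e^{iθ₂}+r₃ω₃e^{iθ₃}=r₄ω₄e^{iθ₄}.
Eliminating the other unknown: ω₃ = r₂ω₂ sin(θ₄−θ₂) / [r₃ sin(θ₃−θ₄)].
Numerator sine = -0.03490; denominator sine = -0.97196.
Result = 0.069·6.1·(-0.03490) / (0.1611·(-0.97196)) = +0.093811 rad/s; magnitude 0.093811 rad/s.

0.0938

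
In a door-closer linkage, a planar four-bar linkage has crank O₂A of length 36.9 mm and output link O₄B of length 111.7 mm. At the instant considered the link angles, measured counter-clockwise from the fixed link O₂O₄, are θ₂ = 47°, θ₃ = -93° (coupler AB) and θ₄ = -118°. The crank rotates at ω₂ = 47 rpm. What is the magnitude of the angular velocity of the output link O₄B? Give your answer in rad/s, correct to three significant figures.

ω₂ = 4.922 rad/s (from 47 rpm).
Differentiating the loop-closure r₂e^{iθ₂}+r₃e^{iθ₃}=r₁+r₄e^{iθ₄} gives r₂ω₂e^{iθ₂}+r₃ω₃e^{iθ₃}=r₄ω₄e^{iθ₄}.
Eliminating the other unknown: ω₄ = r₂ω₂ sin(θ₂−θ₃) / [r₄ sin(θ₄−θ₃)].
Numerator sine = +0.64279; denominator sine = -0.42262.
Result = 0.0369·4.922·(+0.64279) / (0.1117·(-0.42262)) = -2.473 rad/s; magnitude 2.473 rad/s.

2.47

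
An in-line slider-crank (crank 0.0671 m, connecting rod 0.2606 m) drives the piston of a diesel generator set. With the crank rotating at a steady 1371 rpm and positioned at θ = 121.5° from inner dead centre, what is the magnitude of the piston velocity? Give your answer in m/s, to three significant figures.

7.08

ω = 2π·1371/60 = 143.6 rad/s
For an in-line slider-crank, x = r cosθ + √(L² − r² sin²θ), so v = −rω sinθ·[1 + r cosθ/√(L² − r² sin²θ)].
With r = 0.0671 m, L = 0.2606 m, θ = 121.5°: √(L² − r² sin²θ) = 0.25424 m.
v = −0.0671·143.6·0.85264·[1 + 0.0671·-0.52250/0.25424] = -7.0813 m/s.
|v| = 7.0813 m/s.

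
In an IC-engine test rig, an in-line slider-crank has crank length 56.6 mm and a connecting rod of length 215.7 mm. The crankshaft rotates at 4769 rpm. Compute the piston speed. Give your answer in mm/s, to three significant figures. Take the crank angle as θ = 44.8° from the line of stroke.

23700

ω = 2π·4769/60 = 499.4 rad/s
For an in-line slider-crank, x = r cosθ + √(L² − r² sin²θ), so v = −rω sinθ·[1 + r cosθ/√(L² − r² sin²θ)].
With r = 0.0566 m, L = 0.2157 m, θ = 44.8°: √(L² − r² sin²θ) = 0.21198 m.
v = −0.0566·499.4·0.70463·[1 + 0.0566·0.70957/0.21198] = -23.691 m/s.
|v| = 23.691 m/s = 23691 mm/s.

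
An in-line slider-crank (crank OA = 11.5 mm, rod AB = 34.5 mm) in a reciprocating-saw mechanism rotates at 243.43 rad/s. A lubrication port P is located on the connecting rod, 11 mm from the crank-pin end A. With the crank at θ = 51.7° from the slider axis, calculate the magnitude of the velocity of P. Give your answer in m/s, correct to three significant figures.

2.63

ω = 243.4 rad/s.  Crank-pin speed |V_A| = rω = 2.7994 m/s, perpendicular to OA.
Rod angle: sinφ = −(r/L) sinθ ⇒ φ = -15.165°; ω_rod = −rω cosθ/√(L²−r²sin²θ) = -52.105 rad/s.
V_P = V_A + ω_rod × AP, with AP = 0.011 m along the rod.
Components: V_Px = −rω sinθ − a·ω_rod·sinφ = -2.3469 m/s;  V_Py = rω cosθ + a·ω_rod·cosφ = +1.1818 m/s.
|V_P| = √(V_Px² + V_Py²) = 2.6277 m/s.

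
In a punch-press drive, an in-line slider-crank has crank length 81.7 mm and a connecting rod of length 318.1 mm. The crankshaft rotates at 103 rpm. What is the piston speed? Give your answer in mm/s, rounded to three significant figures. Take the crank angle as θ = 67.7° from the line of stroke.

ω = 2π·103/60 = 10.79 rad/s
For an in-line slider-crank, x = r cosθ + √(L² − r² sin²θ), so v = −rω sinθ·[1 + r cosθ/√(L² − r² sin²θ)].
With r = 0.0817 m, L = 0.3181 m, θ = 67.7°: √(L² − r² sin²θ) = 0.30899 m.
v = −0.0817·10.79·0.92521·[1 + 0.0817·0.37946/0.30899] = -0.89712 m/s.
|v| = 0.89712 m/s = 897.12 mm/s.

897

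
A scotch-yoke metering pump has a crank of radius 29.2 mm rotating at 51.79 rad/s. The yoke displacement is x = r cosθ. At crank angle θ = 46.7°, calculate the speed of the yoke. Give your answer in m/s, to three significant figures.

1.10

ω = 51.79 rad/s
x = r cosθ ⇒ ẋ = −rω sinθ.
|v| = rω|sinθ| = 0.0292·51.79·|sin 46.7°| = 1.1006 m/s.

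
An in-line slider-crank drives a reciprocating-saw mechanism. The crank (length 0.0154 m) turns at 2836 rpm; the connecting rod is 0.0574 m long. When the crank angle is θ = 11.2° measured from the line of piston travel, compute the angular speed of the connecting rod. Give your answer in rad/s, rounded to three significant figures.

ω = 297 rad/s (converted from 2836 rpm).
The rod makes angle φ with the slider axis where L sinφ = r sinθ; differentiating, L cosφ·φ̇ = r ω cosθ.
L cosφ = √(L² − r² sin²θ) = 0.057322 m.
|ω_rod| = r ω |cosθ| / √(L² − r² sin²θ) = 0.0154·297·0.98096/0.057322 = 78.268 rad/s.

78.3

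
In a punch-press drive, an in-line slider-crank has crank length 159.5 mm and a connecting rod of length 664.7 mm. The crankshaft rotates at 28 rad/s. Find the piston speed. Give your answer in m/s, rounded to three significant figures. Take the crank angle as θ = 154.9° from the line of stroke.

1.48

ω = 28 rad/s
For an in-line slider-crank, x = r cosθ + √(L² − r² sin²θ), so v = −rω sinθ·[1 + r cosθ/√(L² − r² sin²θ)].
With r = 0.1595 m, L = 0.6647 m, θ = 154.9°: √(L² − r² sin²θ) = 0.66125 m.
v = −0.1595·28·0.42420·[1 + 0.1595·-0.90557/0.66125] = -1.4807 m/s.
|v| = 1.4807 m/s.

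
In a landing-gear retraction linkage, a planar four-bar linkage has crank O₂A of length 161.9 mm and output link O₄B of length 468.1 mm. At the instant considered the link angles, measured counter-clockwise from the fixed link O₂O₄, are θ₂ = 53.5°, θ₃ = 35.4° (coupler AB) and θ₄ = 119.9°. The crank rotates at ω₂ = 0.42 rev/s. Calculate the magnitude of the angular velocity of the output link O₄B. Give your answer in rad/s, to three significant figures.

0.285

ω₂ = 2.639 rad/s (from 0.42 rev/s).
Differentiating the loop-closure r₂e^{iθ₂}+r₃e^{iθ₃}=r₁+r₄e^{iθ₄} gives r₂ω₂e^{iθ₂}+r₃ω₃e^{iθ₃}=r₄ω₄e^{iθ₄}.
Eliminating the other unknown: ω₄ = r₂ω₂ sin(θ₂−θ₃) / [r₄ sin(θ₄−θ₃)].
Numerator sine = +0.31068; denominator sine = +0.99540.
Result = 0.1619·2.639·(+0.31068) / (0.4681·(+0.99540)) = +0.28487 rad/s; magnitude 0.28487 rad/s.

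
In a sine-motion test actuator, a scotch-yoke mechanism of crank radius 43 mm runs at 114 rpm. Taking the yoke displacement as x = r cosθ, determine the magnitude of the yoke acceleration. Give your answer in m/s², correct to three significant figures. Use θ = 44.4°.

4.38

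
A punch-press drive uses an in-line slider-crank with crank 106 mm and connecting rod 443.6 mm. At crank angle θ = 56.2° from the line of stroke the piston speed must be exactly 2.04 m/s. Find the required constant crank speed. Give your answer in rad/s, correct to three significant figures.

For an in-line slider-crank, |v_piston| = rω|sinθ|·[1 + r cosθ/√(L² − r² sin²θ)].
With r = 0.106 m, L = 0.4436 m, θ = 56.2°: the bracketed kinematic factor |dx/dθ| = 0.10003 m.
ω = v/|dx/dθ| = 2.04/0.10003 = 20.394 rad/s.

20.4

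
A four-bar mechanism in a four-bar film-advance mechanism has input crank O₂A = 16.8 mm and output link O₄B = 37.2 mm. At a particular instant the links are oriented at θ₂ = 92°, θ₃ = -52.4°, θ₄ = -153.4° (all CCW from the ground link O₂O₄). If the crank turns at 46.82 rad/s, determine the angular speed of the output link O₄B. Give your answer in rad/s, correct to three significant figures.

12.5

ω₂ = 46.82 rad/s
Differentiating the loop-closure r₂e^{iθ₂}+r₃e^{iθ₃}=r₁+r₄e^{iθ₄} gives r₂ω₂e^{iθ₂}+r₃ω₃e^{iθ₃}=r₄ω₄e^{iθ₄}.
Eliminating the other unknown: ω₄ = r₂ω₂ sin(θ₂−θ₃) / [r₄ sin(θ₄−θ₃)].
Numerator sine = +0.58212; denominator sine = -0.98163.
Result = 0.0168·46.82·(+0.58212) / (0.0372·(-0.98163)) = -12.539 rad/s; magnitude 12.539 rad/s.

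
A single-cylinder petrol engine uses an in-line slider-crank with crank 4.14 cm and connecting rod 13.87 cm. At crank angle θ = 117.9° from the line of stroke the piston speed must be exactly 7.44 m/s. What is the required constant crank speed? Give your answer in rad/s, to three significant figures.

For an in-line slider-crank, |v_piston| = rω|sinθ|·[1 + r cosθ/√(L² − r² sin²θ)].
With r = 0.0414 m, L = 0.1387 m, θ = 117.9°: the bracketed kinematic factor |dx/dθ| = 0.03129 m.
ω = v/|dx/dθ| = 7.44/0.03129 = 237.78 rad/s.

238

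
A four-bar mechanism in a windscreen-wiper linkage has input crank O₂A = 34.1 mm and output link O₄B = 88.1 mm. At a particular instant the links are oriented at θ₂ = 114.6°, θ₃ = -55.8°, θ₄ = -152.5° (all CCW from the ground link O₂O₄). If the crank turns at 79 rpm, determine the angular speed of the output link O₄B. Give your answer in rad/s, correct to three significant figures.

ω₂ = 8.273 rad/s (from 79 rpm).
Differentiating the loop-closure r₂e^{iθ₂}+r₃e^{iθ₃}=r₁+r₄e^{iθ₄} gives r₂ω₂e^{iθ₂}+r₃ω₃e^{iθ₃}=r₄ω₄e^{iθ₄}.
Eliminating the other unknown: ω₄ = r₂ω₂ sin(θ₂−θ₃) / [r₄ sin(θ₄−θ₃)].
Numerator sine = +0.16677; denominator sine = -0.99317.
Result = 0.0341·8.273·(+0.16677) / (0.0881·(-0.99317)) = -0.53768 rad/s; magnitude 0.53768 rad/s.

0.538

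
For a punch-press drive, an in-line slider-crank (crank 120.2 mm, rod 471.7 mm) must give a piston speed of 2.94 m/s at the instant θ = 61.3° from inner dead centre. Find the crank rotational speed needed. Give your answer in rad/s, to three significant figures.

For an in-line slider-crank, |v_piston| = rω|sinθ|·[1 + r cosθ/√(L² − r² sin²θ)].
With r = 0.1202 m, L = 0.4717 m, θ = 61.3°: the bracketed kinematic factor |dx/dθ| = 0.11867 m.
ω = v/|dx/dθ| = 2.94/0.11867 = 24.775 rad/s.

24.8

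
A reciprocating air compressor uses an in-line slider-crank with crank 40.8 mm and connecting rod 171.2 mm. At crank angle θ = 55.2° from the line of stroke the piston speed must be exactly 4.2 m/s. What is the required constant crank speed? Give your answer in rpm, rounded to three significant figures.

1050

For an in-line slider-crank, |v_piston| = rω|sinθ|·[1 + r cosθ/√(L² − r² sin²θ)].
With r = 0.0408 m, L = 0.1712 m, θ = 55.2°: the bracketed kinematic factor |dx/dθ| = 0.038149 m.
ω = v/|dx/dθ| = 4.2/0.038149 = 110.09 rad/s.
N = 60ω/(2π) = 1051.3 rpm.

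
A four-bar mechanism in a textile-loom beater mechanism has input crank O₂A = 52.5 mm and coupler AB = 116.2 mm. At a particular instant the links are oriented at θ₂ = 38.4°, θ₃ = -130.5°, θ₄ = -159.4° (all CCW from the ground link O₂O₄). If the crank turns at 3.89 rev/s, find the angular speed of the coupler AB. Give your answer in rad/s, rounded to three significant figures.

6.99

ω₂ = 24.44 rad/s (from 3.89 rev/s).
Differentiating the loop-closure r₂e^{iθ₂}+r₃e^{iθ₃}=r₁+r₄e^{iθ₄} gives r₂ω₂e^{iθ₂}+r₃ω₃e^{iθ₃}=r₄ω₄e^{iθ₄}.
Eliminating the other unknown: ω₃ = r₂ω₂ sin(θ₄−θ₂) / [r₃ sin(θ₃−θ₄)].
Numerator sine = +0.30570; denominator sine = +0.48328.
Result = 0.0525·24.44·(+0.30570) / (0.1162·(+0.48328)) = +6.9851 rad/s; magnitude 6.9851 rad/s.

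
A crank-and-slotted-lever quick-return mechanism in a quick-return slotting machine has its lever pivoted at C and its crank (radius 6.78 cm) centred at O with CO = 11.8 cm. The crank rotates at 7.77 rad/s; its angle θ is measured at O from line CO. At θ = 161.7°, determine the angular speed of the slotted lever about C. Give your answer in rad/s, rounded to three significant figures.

7.00

ω = 7.77 rad/s
Crank pin A relative to C: A = (d + r cosθ, r sinθ); lever angle φ = atan2(r sinθ, d + r cosθ).
Differentiating tanφ: φ̇ = rω(d cosθ + r)/(d² + r² + 2dr cosθ).
d² + r² + 2dr cosθ = |CA|² = 0.00332927 m²;  d cosθ + r = -0.044232 m.
|ω_lever| = |0.0678·7.77·-0.044232| / 0.00332927 = 6.9991 rad/s.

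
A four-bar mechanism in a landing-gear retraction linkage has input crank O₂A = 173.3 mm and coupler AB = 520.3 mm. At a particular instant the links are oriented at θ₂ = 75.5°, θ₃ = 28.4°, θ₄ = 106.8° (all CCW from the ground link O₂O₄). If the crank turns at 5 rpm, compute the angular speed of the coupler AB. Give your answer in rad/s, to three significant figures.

ω₂ = 0.5236 rad/s (from 5 rpm).
Differentiating the loop-closure r₂e^{iθ₂}+r₃e^{iθ₃}=r₁+r₄e^{iθ₄} gives r₂ω₂e^{iθ₂}+r₃ω₃e^{iθ₃}=r₄ω₄e^{iθ₄}.
Eliminating the other unknown: ω₃ = r₂ω₂ sin(θ₄−θ₂) / [r₃ sin(θ₃−θ₄)].
Numerator sine = +0.51952; denominator sine = -0.97958.
Result = 0.1733·0.5236·(+0.51952) / (0.5203·(-0.97958)) = -0.092493 rad/s; magnitude 0.092493 rad/s.

0.0925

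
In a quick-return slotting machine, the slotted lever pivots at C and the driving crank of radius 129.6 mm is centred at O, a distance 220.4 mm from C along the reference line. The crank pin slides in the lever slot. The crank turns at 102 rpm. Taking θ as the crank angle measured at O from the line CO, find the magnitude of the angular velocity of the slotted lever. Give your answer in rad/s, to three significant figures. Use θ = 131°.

ω = 10.68 rad/s (from 102 rpm).
Crank pin A relative to C: A = (d + r cosθ, r sinθ); lever angle φ = atan2(r sinθ, d + r cosθ).
Differentiating tanφ: φ̇ = rω(d cosθ + r)/(d² + r² + 2dr cosθ).
d² + r² + 2dr cosθ = |CA|² = 0.0278932 m²;  d cosθ + r = -0.014995 m.
|ω_lever| = |0.1296·10.68·-0.014995| / 0.0278932 = 0.74421 rad/s.

0.744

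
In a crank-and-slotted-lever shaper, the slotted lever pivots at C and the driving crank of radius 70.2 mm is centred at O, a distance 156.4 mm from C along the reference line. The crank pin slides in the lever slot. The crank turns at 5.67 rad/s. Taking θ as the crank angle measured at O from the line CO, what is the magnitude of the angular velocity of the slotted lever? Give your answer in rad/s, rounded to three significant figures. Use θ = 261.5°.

0.717

ω = 5.67 rad/s
Crank pin A relative to C: A = (d + r cosθ, r sinθ); lever angle φ = atan2(r sinθ, d + r cosθ).
Differentiating tanφ: φ̇ = rω(d cosθ + r)/(d² + r² + 2dr cosθ).
d² + r² + 2dr cosθ = |CA|² = 0.0261433 m²;  d cosθ + r = +0.047083 m.
|ω_lever| = |0.0702·5.67·+0.047083| / 0.0261433 = 0.71684 rad/s.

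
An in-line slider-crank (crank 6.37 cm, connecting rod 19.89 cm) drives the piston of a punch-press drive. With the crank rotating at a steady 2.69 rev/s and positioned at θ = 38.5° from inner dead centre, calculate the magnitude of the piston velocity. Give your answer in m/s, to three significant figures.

0.842

ω = 2π·2.69 = 16.9 rad/s
For an in-line slider-crank, x = r cosθ + √(L² − r² sin²θ), so v = −rω sinθ·[1 + r cosθ/√(L² − r² sin²θ)].
With r = 0.0637 m, L = 0.1989 m, θ = 38.5°: √(L² − r² sin²θ) = 0.19491 m.
v = −0.0637·16.9·0.62251·[1 + 0.0637·0.78261/0.19491] = -0.84165 m/s.
|v| = 0.84165 m/s.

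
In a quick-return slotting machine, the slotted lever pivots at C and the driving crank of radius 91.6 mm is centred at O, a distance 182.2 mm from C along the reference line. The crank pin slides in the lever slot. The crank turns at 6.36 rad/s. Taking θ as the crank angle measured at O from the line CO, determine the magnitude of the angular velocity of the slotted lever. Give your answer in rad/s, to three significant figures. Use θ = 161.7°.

ω = 6.36 rad/s
Crank pin A relative to C: A = (d + r cosθ, r sinθ); lever angle φ = atan2(r sinθ, d + r cosθ).
Differentiating tanφ: φ̇ = rω(d cosθ + r)/(d² + r² + 2dr cosθ).
d² + r² + 2dr cosθ = |CA|² = 0.00989649 m²;  d cosθ + r = -0.081385 m.
|ω_lever| = |0.0916·6.36·-0.081385| / 0.00989649 = 4.7909 rad/s.

4.79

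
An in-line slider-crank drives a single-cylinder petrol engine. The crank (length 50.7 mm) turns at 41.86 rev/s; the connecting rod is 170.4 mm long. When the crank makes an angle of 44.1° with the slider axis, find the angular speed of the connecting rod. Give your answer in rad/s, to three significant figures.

ω = 263 rad/s (converted from 41.86 rev/s).
The rod makes angle φ with the slider axis where L sinφ = r sinθ; differentiating, L cosφ·φ̇ = r ω cosθ.
L cosφ = √(L² − r² sin²θ) = 0.16671 m.
|ω_rod| = r ω |cosθ| / √(L² − r² sin²θ) = 0.0507·263·0.71813/0.16671 = 57.443 rad/s.

57.4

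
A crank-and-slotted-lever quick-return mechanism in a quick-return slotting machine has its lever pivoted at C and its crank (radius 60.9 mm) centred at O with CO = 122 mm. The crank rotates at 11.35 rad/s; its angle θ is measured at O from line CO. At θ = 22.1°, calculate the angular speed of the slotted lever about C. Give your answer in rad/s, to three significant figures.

ω = 11.35 rad/s
Crank pin A relative to C: A = (d + r cosθ, r sinθ); lever angle φ = atan2(r sinθ, d + r cosθ).
Differentiating tanφ: φ̇ = rω(d cosθ + r)/(d² + r² + 2dr cosθ).
d² + r² + 2dr cosθ = |CA|² = 0.0323607 m²;  d cosθ + r = +0.17394 m.
|ω_lever| = |0.0609·11.35·+0.17394| / 0.0323607 = 3.7152 rad/s.

3.72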